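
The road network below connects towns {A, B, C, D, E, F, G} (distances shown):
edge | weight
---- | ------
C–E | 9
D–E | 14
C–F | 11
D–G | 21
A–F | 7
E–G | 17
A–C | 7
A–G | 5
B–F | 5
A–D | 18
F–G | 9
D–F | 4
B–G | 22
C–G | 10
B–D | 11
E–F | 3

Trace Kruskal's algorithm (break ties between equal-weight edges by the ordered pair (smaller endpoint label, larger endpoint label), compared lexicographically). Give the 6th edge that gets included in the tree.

Sort edges by weight, then run Kruskal:
E–F (3): add — endpoints in different components.
D–F (4): add — endpoints in different components.
A–G (5): add — endpoints in different components.
B–F (5): add — endpoints in different components.
A–C (7): add — endpoints in different components.
A–F (7): add — endpoints in different components.
The 6th edge added is A–F.

A-F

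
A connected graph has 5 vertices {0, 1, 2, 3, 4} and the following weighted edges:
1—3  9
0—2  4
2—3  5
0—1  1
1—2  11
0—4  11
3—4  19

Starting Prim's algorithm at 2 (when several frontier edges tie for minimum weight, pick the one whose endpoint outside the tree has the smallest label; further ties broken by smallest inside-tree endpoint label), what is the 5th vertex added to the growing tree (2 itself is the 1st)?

Prim's algorithm from 2:
Step 1: cheapest edge leaving the tree is 0—2 (4); add 0.
Step 2: cheapest edge leaving the tree is 0—1 (1); add 1.
Step 3: cheapest edge leaving the tree is 2—3 (5); add 3.
Step 4: cheapest edge leaving the tree is 0—4 (11); add 4.
Vertex order: 2, 0, 1, 3, 4. The 5th vertex is 4.

4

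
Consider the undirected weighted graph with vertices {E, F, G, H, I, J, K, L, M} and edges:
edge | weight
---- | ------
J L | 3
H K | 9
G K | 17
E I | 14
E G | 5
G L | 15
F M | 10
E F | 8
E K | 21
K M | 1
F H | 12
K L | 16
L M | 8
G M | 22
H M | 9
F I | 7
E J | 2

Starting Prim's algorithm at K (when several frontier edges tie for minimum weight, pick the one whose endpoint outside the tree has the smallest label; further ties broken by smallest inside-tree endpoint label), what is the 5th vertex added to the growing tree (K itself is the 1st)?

Grow the tree from K using Prim:
Step 1: cheapest edge leaving the tree is K M (1); add M.
Step 2: cheapest edge leaving the tree is L M (8); add L.
Step 3: cheapest edge leaving the tree is J L (3); add J.
Step 4: cheapest edge leaving the tree is E J (2); add E.
Step 5: cheapest edge leaving the tree is E G (5); add G.
Step 6: cheapest edge leaving the tree is E F (8); add F.
Step 7: cheapest edge leaving the tree is F I (7); add I.
Step 8: cheapest edge leaving the tree is H K (9); add H.
Vertex order: K, M, L, J, E, G, F, I, H. The 5th vertex is E.

E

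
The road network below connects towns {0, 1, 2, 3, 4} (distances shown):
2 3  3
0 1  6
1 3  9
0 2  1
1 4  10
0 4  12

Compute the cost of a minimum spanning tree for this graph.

20

Prim, starting at 1.
Step 1: frontier [0 1 6, 1 3 9, 1 4 10] → take 0 1 (6); add 0.
Step 2: frontier [0 2 1, 0 4 12, 1 3 9, 1 4 10] → take 0 2 (1); add 2.
Step 3: frontier [0 4 12, 1 3 9, 1 4 10, 2 3 3] → take 2 3 (3); add 3.
Step 4: frontier [0 4 12, 1 4 10] → take 1 4 (10); add 4.
MST edges: 0 1, 0 2, 2 3, 1 4; total weight 6+1+3+10 = 20.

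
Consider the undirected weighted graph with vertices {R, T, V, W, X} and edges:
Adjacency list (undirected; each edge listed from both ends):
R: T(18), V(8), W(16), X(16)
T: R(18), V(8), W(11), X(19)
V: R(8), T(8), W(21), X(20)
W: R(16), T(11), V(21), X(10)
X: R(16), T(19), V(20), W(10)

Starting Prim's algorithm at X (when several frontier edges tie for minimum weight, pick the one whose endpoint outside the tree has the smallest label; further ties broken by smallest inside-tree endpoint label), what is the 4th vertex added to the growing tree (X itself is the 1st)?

V

Prim, starting at X.
Step 1: frontier [W–X 10, R–X 16, T–X 19, V–X 20] → take W–X (10); add W.
Step 2: frontier [T–W 11, R–W 16, V–W 21, R–X 16, T–X 19, V–X 20] → take T–W (11); add T.
Step 3: frontier [T–V 8, R–T 18, R–W 16, V–W 21, R–X 16, V–X 20] → take T–V (8); add V.
Step 4: frontier [R–T 18, R–V 8, R–W 16, R–X 16] → take R–V (8); add R.
Vertex order: X, W, T, V, R. The 4th vertex is V.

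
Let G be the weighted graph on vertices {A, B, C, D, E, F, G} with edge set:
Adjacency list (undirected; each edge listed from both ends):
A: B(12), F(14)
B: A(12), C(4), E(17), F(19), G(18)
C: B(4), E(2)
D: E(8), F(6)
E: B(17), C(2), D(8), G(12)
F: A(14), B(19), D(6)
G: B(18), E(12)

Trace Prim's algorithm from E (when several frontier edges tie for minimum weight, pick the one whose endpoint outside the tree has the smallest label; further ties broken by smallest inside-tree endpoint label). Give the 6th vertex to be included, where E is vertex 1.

Prim, starting at E.
Step 1: frontier [C–E 2, D–E 8, E–G 12, B–E 17] → take C–E (2); add C.
Step 2: frontier [B–C 4, D–E 8, E–G 12, B–E 17] → take B–C (4); add B.
Step 3: frontier [A–B 12, B–G 18, B–F 19, D–E 8, E–G 12] → take D–E (8); add D.
Step 4: frontier [A–B 12, B–G 18, B–F 19, D–F 6, E–G 12] → take D–F (6); add F.
Step 5: frontier [A–B 12, B–G 18, E–G 12, A–F 14] → take A–B (12); add A.
Step 6: frontier [B–G 18, E–G 12] → take E–G (12); add G.
Vertex order: E, C, B, D, F, A, G. The 6th vertex is A.

A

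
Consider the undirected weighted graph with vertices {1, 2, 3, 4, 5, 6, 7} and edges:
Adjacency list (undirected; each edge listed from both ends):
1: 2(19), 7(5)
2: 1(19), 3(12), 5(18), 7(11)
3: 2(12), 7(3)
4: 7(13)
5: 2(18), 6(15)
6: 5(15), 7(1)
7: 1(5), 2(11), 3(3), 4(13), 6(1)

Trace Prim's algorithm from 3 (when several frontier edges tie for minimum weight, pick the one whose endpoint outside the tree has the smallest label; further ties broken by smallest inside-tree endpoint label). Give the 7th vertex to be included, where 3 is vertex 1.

5

Grow the tree from 3 using Prim:
Step 1: frontier [3 7 3, 2 3 12] → take 3 7 (3); add 7.
Step 2: frontier [2 3 12, 6 7 1, 1 7 5, 2 7 11, 4 7 13] → take 6 7 (1); add 6.
Step 3: frontier [2 3 12, 5 6 15, 1 7 5, 2 7 11, 4 7 13] → take 1 7 (5); add 1.
Step 4: frontier [1 2 19, 2 3 12, 5 6 15, 2 7 11, 4 7 13] → take 2 7 (11); add 2.
Step 5: frontier [2 5 18, 5 6 15, 4 7 13] → take 4 7 (13); add 4.
Step 6: frontier [2 5 18, 5 6 15] → take 5 6 (15); add 5.
Vertex order: 3, 7, 6, 1, 2, 4, 5. The 7th vertex is 5.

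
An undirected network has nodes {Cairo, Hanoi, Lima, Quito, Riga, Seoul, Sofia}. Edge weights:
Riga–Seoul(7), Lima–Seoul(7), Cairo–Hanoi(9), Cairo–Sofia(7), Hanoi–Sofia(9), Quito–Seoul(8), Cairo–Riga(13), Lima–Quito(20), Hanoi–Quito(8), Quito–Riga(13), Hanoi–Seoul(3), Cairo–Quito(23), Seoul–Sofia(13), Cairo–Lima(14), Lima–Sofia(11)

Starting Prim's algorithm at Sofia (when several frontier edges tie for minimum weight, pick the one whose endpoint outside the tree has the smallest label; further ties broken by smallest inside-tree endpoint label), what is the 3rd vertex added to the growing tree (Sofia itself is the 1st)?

Grow the tree from Sofia using Prim:
Step 1: cheapest edge leaving the tree is Cairo–Sofia (7); add Cairo.
Step 2: cheapest edge leaving the tree is Cairo–Hanoi (9); add Hanoi.
Step 3: cheapest edge leaving the tree is Hanoi–Seoul (3); add Seoul.
Step 4: cheapest edge leaving the tree is Lima–Seoul (7); add Lima.
Step 5: cheapest edge leaving the tree is Riga–Seoul (7); add Riga.
Step 6: cheapest edge leaving the tree is Hanoi–Quito (8); add Quito.
Vertex order: Sofia, Cairo, Hanoi, Seoul, Lima, Riga, Quito. The 3rd vertex is Hanoi.

Hanoi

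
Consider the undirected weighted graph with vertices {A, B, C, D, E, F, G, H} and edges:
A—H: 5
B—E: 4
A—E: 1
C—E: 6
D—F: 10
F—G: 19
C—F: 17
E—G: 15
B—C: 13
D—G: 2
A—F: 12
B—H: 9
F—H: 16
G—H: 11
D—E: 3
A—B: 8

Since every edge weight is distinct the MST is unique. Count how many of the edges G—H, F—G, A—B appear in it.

0

Sort edges by weight, then run Kruskal:
A—E (1): add — endpoints in different components.
D—G (2): add — endpoints in different components.
D—E (3): add — endpoints in different components.
B—E (4): add — endpoints in different components.
A—H (5): add — endpoints in different components.
C—E (6): add — endpoints in different components.
A—B (8): skip — A and B already connected.
B—H (9): skip — B and H already connected.
D—F (10): add — endpoints in different components.
MST edge set: {A—E, D—G, D—E, B—E, A—H, C—E, D—F}.
Of the listed edges, {} are in the MST → 0.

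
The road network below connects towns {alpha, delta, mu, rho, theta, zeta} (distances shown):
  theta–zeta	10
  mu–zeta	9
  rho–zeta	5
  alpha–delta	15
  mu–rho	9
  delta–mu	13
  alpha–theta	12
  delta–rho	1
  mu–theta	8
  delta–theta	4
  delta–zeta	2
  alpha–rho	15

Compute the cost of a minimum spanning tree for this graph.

Sort edges by weight, then run Kruskal:
delta–rho (1): add. Components now {theta} {mu} {zeta} {alpha} {delta,rho}
delta–zeta (2): add. Components now {theta} {mu} {delta,rho,zeta} {alpha}
delta–theta (4): add. Components now {delta,rho,theta,zeta} {mu} {alpha}
rho–zeta (5): skip — zeta and rho already connected.
mu–theta (8): add. Components now {delta,mu,rho,theta,zeta} {alpha}
mu–rho (9): skip — mu and rho already connected.
mu–zeta (9): skip — mu and zeta already connected.
theta–zeta (10): skip — theta and zeta already connected.
alpha–theta (12): add. Components now {alpha,delta,mu,rho,theta,zeta}
MST edges: delta–rho, delta–zeta, delta–theta, mu–theta, alpha–theta; total weight 1+2+4+8+12 = 27.

27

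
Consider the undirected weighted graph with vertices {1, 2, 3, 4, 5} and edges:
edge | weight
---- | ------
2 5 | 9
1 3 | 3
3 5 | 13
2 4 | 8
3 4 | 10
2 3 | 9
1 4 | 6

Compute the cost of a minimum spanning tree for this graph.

26

Prim, starting at 3.
Step 1: frontier [1 3 3, 2 3 9, 3 4 10, 3 5 13] → take 1 3 (3); add 1.
Step 2: frontier [1 4 6, 2 3 9, 3 4 10, 3 5 13] → take 1 4 (6); add 4.
Step 3: frontier [2 3 9, 3 5 13, 2 4 8] → take 2 4 (8); add 2.
Step 4: frontier [2 5 9, 3 5 13] → take 2 5 (9); add 5.
MST edges: 1 3, 1 4, 2 4, 2 5; total weight 3+6+8+9 = 26.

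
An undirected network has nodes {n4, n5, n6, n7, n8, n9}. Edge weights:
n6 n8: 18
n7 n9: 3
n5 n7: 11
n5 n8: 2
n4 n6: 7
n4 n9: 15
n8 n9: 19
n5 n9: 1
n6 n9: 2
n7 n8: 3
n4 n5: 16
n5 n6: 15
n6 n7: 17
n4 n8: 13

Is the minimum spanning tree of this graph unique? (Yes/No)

Kruskal: consider edges lightest-first.
n5 n9 (1): add. Components now {n4} {n6} {n5,n9} {n8} {n7}
n5 n8 (2): add. Components now {n4} {n6} {n5,n8,n9} {n7}
n6 n9 (2): add. Components now {n4} {n5,n6,n8,n9} {n7}
n7 n8 (3): add. Components now {n4} {n5,n6,n7,n8,n9}
n7 n9 (3): skip — n9 and n7 already connected.
n4 n6 (7): add. Components now {n4,n5,n6,n7,n8,n9}
Non-tree edge n7 n9 has weight 3, equal to the heaviest edge on its tree cycle — swapping gives another MST of the same weight. Not unique.

No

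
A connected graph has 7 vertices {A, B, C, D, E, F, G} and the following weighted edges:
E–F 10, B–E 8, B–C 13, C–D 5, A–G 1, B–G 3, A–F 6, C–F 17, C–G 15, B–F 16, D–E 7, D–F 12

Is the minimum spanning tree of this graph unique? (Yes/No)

Sort edges by weight, then run Kruskal:
A–G (1): add. Components now {A,G} {B} {C} {D} {E} {F}
B–G (3): add. Components now {A,B,G} {C} {D} {E} {F}
C–D (5): add. Components now {A,B,G} {C,D} {E} {F}
A–F (6): add. Components now {A,B,F,G} {C,D} {E}
D–E (7): add. Components now {A,B,F,G} {C,D,E}
B–E (8): add. Components now {A,B,C,D,E,F,G}
Every non-tree edge has weight strictly greater than the heaviest edge on the tree path between its endpoints, so the MST is unique.

Yes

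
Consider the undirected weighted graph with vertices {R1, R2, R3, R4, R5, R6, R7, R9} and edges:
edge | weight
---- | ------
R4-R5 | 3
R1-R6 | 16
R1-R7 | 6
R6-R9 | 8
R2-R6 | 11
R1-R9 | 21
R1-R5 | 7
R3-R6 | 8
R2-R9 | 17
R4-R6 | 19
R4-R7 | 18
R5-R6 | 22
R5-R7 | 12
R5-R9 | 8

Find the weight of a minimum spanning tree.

51

Grow the tree from R6 using Prim:
Step 1: cheapest edge leaving the tree is R3-R6 (8); add R3.
Step 2: cheapest edge leaving the tree is R6-R9 (8); add R9.
Step 3: cheapest edge leaving the tree is R5-R9 (8); add R5.
Step 4: cheapest edge leaving the tree is R4-R5 (3); add R4.
Step 5: cheapest edge leaving the tree is R1-R5 (7); add R1.
Step 6: cheapest edge leaving the tree is R1-R7 (6); add R7.
Step 7: cheapest edge leaving the tree is R2-R6 (11); add R2.
MST edges: R3-R6, R6-R9, R5-R9, R4-R5, R1-R5, R1-R7, R2-R6; total weight 8+8+8+3+7+6+11 = 51.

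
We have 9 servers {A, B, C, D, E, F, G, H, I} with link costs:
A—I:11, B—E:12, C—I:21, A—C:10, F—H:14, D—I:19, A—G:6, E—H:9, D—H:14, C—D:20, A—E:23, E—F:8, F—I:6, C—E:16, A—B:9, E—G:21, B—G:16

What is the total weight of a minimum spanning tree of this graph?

Grow the tree from E using Prim:
Step 1: cheapest edge leaving the tree is E—F (8); add F.
Step 2: cheapest edge leaving the tree is F—I (6); add I.
Step 3: cheapest edge leaving the tree is E—H (9); add H.
Step 4: cheapest edge leaving the tree is A—I (11); add A.
Step 5: cheapest edge leaving the tree is A—G (6); add G.
Step 6: cheapest edge leaving the tree is A—B (9); add B.
Step 7: cheapest edge leaving the tree is A—C (10); add C.
Step 8: cheapest edge leaving the tree is D—H (14); add D.
MST edges: E—F, F—I, E—H, A—I, A—G, A—B, A—C, D—H; total weight 8+6+9+11+6+9+10+14 = 73.

73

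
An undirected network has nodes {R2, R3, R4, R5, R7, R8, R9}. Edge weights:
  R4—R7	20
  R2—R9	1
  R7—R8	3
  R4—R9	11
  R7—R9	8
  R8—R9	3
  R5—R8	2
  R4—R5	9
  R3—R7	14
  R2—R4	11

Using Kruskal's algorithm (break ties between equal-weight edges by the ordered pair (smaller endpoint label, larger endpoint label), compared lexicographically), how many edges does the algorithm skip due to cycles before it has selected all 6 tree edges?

3

Kruskal: consider edges lightest-first.
R2—R9 (1): add — endpoints in different components.
R5—R8 (2): add — endpoints in different components.
R7—R8 (3): add — endpoints in different components.
R8—R9 (3): add — endpoints in different components.
R7—R9 (8): skip — R9 and R7 already connected.
R4—R5 (9): add — endpoints in different components.
R2—R4 (11): skip — R2 and R4 already connected.
R4—R9 (11): skip — R9 and R4 already connected.
R3—R7 (14): add — endpoints in different components.
Edges rejected before the tree was complete: 3.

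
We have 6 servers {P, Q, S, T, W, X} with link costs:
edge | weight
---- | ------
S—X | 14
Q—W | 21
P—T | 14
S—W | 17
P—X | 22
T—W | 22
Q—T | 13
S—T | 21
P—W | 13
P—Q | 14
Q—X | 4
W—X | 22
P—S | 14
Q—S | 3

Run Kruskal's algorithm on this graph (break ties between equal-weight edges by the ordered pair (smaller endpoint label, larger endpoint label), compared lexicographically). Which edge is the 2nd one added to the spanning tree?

Kruskal's algorithm — process edges by increasing weight (ties by edge label):
Q—S (3): add. Components now {P} {T} {Q,S} {W} {X}
Q—X (4): add. Components now {P} {T} {Q,S,X} {W}
P—W (13): add. Components now {P,W} {T} {Q,S,X}
Q—T (13): add. Components now {P,W} {Q,S,T,X}
P—Q (14): add. Components now {P,Q,S,T,W,X}
The 2nd edge added is Q—X.

Q-X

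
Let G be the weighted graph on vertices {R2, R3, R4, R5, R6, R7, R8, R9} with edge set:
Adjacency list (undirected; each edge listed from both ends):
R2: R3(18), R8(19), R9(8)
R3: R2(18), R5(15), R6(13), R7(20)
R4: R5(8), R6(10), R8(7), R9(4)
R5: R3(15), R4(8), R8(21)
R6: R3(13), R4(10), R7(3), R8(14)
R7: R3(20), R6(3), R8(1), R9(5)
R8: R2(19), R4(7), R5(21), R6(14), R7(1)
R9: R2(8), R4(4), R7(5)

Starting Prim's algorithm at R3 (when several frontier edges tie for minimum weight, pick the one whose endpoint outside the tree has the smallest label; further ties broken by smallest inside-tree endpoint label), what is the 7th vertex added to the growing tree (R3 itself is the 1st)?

R2

Prim, starting at R3.
Step 1: cheapest edge leaving the tree is R3 R6 (13); add R6.
Step 2: cheapest edge leaving the tree is R6 R7 (3); add R7.
Step 3: cheapest edge leaving the tree is R7 R8 (1); add R8.
Step 4: cheapest edge leaving the tree is R7 R9 (5); add R9.
Step 5: cheapest edge leaving the tree is R4 R9 (4); add R4.
Step 6: cheapest edge leaving the tree is R2 R9 (8); add R2.
Step 7: cheapest edge leaving the tree is R4 R5 (8); add R5.
Vertex order: R3, R6, R7, R8, R9, R4, R2, R5. The 7th vertex is R2.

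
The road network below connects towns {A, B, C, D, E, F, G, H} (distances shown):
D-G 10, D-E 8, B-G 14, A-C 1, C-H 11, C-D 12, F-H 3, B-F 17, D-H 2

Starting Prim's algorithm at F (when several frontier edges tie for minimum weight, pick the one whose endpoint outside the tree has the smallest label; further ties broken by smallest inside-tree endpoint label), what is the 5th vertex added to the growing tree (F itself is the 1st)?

Grow the tree from F using Prim:
Step 1: frontier [F-H 3, B-F 17] → take F-H (3); add H.
Step 2: frontier [B-F 17, D-H 2, C-H 11] → take D-H (2); add D.
Step 3: frontier [D-E 8, D-G 10, C-D 12, B-F 17, C-H 11] → take D-E (8); add E.
Step 4: frontier [D-G 10, C-D 12, B-F 17, C-H 11] → take D-G (10); add G.
Step 5: frontier [C-D 12, B-F 17, B-G 14, C-H 11] → take C-H (11); add C.
Step 6: frontier [A-C 1, B-F 17, B-G 14] → take A-C (1); add A.
Step 7: frontier [B-F 17, B-G 14] → take B-G (14); add B.
Vertex order: F, H, D, E, G, C, A, B. The 5th vertex is G.

G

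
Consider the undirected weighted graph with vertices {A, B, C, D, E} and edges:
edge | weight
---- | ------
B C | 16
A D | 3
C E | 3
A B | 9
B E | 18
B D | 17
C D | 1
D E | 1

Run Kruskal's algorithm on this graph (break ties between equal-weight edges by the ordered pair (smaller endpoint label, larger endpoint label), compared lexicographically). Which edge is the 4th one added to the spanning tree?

A-B

Kruskal: consider edges lightest-first.
C D (1): add. Components now {A} {B} {C,D} {E}
D E (1): add. Components now {A} {B} {C,D,E}
A D (3): add. Components now {A,C,D,E} {B}
C E (3): skip — C and E already connected.
A B (9): add. Components now {A,B,C,D,E}
The 4th edge added is A B.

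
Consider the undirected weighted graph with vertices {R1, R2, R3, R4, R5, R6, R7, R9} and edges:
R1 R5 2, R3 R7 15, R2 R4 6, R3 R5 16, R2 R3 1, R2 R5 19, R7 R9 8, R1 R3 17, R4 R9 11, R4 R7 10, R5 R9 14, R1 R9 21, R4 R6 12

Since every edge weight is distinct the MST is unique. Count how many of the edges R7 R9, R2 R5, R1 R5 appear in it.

2

Kruskal: consider edges lightest-first.
R2 R3 (1): add — endpoints in different components.
R1 R5 (2): add — endpoints in different components.
R2 R4 (6): add — endpoints in different components.
R7 R9 (8): add — endpoints in different components.
R4 R7 (10): add — endpoints in different components.
R4 R9 (11): skip — R9 and R4 already connected.
R4 R6 (12): add — endpoints in different components.
R5 R9 (14): add — endpoints in different components.
MST edge set: {R2 R3, R1 R5, R2 R4, R7 R9, R4 R7, R4 R6, R5 R9}.
Of the listed edges, {R7 R9, R1 R5} are in the MST → 2.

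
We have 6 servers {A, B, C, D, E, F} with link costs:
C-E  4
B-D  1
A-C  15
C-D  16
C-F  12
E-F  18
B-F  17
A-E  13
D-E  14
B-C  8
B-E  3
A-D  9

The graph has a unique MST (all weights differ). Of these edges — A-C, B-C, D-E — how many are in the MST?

Kruskal's algorithm — process edges by increasing weight (ties by edge label):
B-D (1): add — endpoints in different components.
B-E (3): add — endpoints in different components.
C-E (4): add — endpoints in different components.
B-C (8): skip — B and C already connected.
A-D (9): add — endpoints in different components.
C-F (12): add — endpoints in different components.
MST edge set: {B-D, B-E, C-E, A-D, C-F}.
Of the listed edges, {} are in the MST → 0.

0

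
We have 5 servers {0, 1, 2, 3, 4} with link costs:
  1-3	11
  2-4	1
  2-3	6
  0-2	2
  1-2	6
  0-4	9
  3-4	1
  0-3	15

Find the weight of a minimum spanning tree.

10

Sort edges by weight, then run Kruskal:
2-4 (1): add — endpoints in different components.
3-4 (1): add — endpoints in different components.
0-2 (2): add — endpoints in different components.
1-2 (6): add — endpoints in different components.
MST edges: 2-4, 3-4, 0-2, 1-2; total weight 1+1+2+6 = 10.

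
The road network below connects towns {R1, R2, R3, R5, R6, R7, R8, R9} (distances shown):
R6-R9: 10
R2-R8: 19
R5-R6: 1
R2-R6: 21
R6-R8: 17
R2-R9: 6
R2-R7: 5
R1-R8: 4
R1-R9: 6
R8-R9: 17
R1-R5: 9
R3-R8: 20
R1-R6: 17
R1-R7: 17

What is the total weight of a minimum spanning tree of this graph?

51

Grow the tree from R1 using Prim:
Step 1: frontier [R1-R8 4, R1-R9 6, R1-R5 9, R1-R6 17, R1-R7 17] → take R1-R8 (4); add R8.
Step 2: frontier [R1-R9 6, R1-R5 9, R1-R6 17, R1-R7 17, R6-R8 17, R8-R9 17, R2-R8 19, R3-R8 20] → take R1-R9 (6); add R9.
Step 3: frontier [R1-R5 9, R1-R6 17, R1-R7 17, R6-R8 17, R2-R8 19, R3-R8 20, R2-R9 6, R6-R9 10] → take R2-R9 (6); add R2.
Step 4: frontier [R1-R5 9, R1-R6 17, R1-R7 17, R2-R7 5, R2-R6 21, R6-R8 17, R3-R8 20, R6-R9 10] → take R2-R7 (5); add R7.
Step 5: frontier [R1-R5 9, R1-R6 17, R2-R6 21, R6-R8 17, R3-R8 20, R6-R9 10] → take R1-R5 (9); add R5.
Step 6: frontier [R1-R6 17, R2-R6 21, R5-R6 1, R6-R8 17, R3-R8 20, R6-R9 10] → take R5-R6 (1); add R6.
Step 7: frontier [R3-R8 20] → take R3-R8 (20); add R3.
MST edges: R1-R8, R1-R9, R2-R9, R2-R7, R1-R5, R5-R6, R3-R8; total weight 4+6+6+5+9+1+20 = 51.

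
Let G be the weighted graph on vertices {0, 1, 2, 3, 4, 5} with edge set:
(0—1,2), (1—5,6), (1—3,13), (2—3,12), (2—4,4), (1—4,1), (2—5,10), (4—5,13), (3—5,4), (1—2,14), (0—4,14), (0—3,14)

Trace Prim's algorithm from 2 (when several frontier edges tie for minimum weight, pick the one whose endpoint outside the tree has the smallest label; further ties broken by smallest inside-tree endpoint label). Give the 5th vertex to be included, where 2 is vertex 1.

Prim's algorithm from 2:
Step 1: cheapest edge leaving the tree is 2—4 (4); add 4.
Step 2: cheapest edge leaving the tree is 1—4 (1); add 1.
Step 3: cheapest edge leaving the tree is 0—1 (2); add 0.
Step 4: cheapest edge leaving the tree is 1—5 (6); add 5.
Step 5: cheapest edge leaving the tree is 3—5 (4); add 3.
Vertex order: 2, 4, 1, 0, 5, 3. The 5th vertex is 5.

5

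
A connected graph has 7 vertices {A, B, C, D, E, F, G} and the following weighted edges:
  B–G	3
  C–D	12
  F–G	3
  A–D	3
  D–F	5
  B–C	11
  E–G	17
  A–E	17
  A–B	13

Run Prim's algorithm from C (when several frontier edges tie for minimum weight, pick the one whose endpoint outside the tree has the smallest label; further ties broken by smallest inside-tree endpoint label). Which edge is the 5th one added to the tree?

Prim, starting at C.
Step 1: cheapest edge leaving the tree is B–C (11); add B.
Step 2: cheapest edge leaving the tree is B–G (3); add G.
Step 3: cheapest edge leaving the tree is F–G (3); add F.
Step 4: cheapest edge leaving the tree is D–F (5); add D.
Step 5: cheapest edge leaving the tree is A–D (3); add A.
Step 6: cheapest edge leaving the tree is A–E (17); add E.
The 5th edge added is A–D.

A-D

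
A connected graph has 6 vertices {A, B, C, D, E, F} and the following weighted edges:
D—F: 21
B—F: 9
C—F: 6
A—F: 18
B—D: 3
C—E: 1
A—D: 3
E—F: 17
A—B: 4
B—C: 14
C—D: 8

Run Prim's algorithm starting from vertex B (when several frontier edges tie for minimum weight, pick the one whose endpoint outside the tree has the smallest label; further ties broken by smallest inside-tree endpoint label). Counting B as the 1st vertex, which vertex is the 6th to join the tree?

Grow the tree from B using Prim:
Step 1: frontier [B—D 3, A—B 4, B—F 9, B—C 14] → take B—D (3); add D.
Step 2: frontier [A—B 4, B—F 9, B—C 14, A—D 3, C—D 8, D—F 21] → take A—D (3); add A.
Step 3: frontier [A—F 18, B—F 9, B—C 14, C—D 8, D—F 21] → take C—D (8); add C.
Step 4: frontier [A—F 18, B—F 9, C—E 1, C—F 6, D—F 21] → take C—E (1); add E.
Step 5: frontier [A—F 18, B—F 9, C—F 6, D—F 21, E—F 17] → take C—F (6); add F.
Vertex order: B, D, A, C, E, F. The 6th vertex is F.

F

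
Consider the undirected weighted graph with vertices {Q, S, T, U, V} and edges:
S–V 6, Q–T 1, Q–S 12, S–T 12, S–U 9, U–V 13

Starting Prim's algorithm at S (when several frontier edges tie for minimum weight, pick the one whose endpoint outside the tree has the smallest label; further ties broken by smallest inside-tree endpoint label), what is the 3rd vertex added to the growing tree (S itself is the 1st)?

U

Prim's algorithm from S:
Step 1: frontier [S–V 6, S–U 9, Q–S 12, S–T 12] → take S–V (6); add V.
Step 2: frontier [S–U 9, Q–S 12, S–T 12, U–V 13] → take S–U (9); add U.
Step 3: frontier [Q–S 12, S–T 12] → take Q–S (12); add Q.
Step 4: frontier [Q–T 1, S–T 12] → take Q–T (1); add T.
Vertex order: S, V, U, Q, T. The 3rd vertex is U.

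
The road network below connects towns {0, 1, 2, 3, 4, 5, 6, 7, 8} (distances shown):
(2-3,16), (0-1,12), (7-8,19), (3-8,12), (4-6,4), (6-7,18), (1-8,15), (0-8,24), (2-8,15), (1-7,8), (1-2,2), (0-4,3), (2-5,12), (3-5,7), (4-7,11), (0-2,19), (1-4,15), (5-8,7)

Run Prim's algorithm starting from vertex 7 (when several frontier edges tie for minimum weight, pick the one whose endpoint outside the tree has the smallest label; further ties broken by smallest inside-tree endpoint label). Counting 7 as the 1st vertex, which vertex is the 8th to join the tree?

3

Prim, starting at 7.
Step 1: cheapest edge leaving the tree is 1-7 (8); add 1.
Step 2: cheapest edge leaving the tree is 1-2 (2); add 2.
Step 3: cheapest edge leaving the tree is 4-7 (11); add 4.
Step 4: cheapest edge leaving the tree is 0-4 (3); add 0.
Step 5: cheapest edge leaving the tree is 4-6 (4); add 6.
Step 6: cheapest edge leaving the tree is 2-5 (12); add 5.
Step 7: cheapest edge leaving the tree is 3-5 (7); add 3.
Step 8: cheapest edge leaving the tree is 5-8 (7); add 8.
Vertex order: 7, 1, 2, 4, 0, 6, 5, 3, 8. The 8th vertex is 3.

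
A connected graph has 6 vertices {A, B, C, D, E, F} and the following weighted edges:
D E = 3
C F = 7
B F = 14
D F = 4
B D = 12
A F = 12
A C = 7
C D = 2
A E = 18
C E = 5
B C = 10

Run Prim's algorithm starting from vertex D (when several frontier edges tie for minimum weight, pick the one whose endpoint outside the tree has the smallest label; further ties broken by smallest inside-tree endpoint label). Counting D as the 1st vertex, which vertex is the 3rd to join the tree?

E

Prim, starting at D.
Step 1: frontier [C D 2, D E 3, D F 4, B D 12] → take C D (2); add C.
Step 2: frontier [C E 5, A C 7, C F 7, B C 10, D E 3, D F 4, B D 12] → take D E (3); add E.
Step 3: frontier [A C 7, C F 7, B C 10, D F 4, B D 12, A E 18] → take D F (4); add F.
Step 4: frontier [A C 7, B C 10, B D 12, A E 18, A F 12, B F 14] → take A C (7); add A.
Step 5: frontier [B C 10, B D 12, B F 14] → take B C (10); add B.
Vertex order: D, C, E, F, A, B. The 3rd vertex is E.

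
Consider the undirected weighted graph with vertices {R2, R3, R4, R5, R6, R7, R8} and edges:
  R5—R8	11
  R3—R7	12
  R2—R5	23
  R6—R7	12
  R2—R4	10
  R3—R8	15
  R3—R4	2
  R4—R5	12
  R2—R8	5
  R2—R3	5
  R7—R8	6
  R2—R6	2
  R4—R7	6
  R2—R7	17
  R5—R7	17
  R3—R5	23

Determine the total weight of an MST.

31

Kruskal: consider edges lightest-first.
R2—R6 (2): add. Components now {R7} {R3} {R2,R6} {R8} {R5} {R4}
R3—R4 (2): add. Components now {R7} {R3,R4} {R2,R6} {R8} {R5}
R2—R3 (5): add. Components now {R7} {R2,R3,R4,R6} {R8} {R5}
R2—R8 (5): add. Components now {R7} {R2,R3,R4,R6,R8} {R5}
R4—R7 (6): add. Components now {R2,R3,R4,R6,R7,R8} {R5}
R7—R8 (6): skip — R7 and R8 already connected.
R2—R4 (10): skip — R2 and R4 already connected.
R5—R8 (11): add. Components now {R2,R3,R4,R5,R6,R7,R8}
MST edges: R2—R6, R3—R4, R2—R3, R2—R8, R4—R7, R5—R8; total weight 2+2+5+5+6+11 = 31.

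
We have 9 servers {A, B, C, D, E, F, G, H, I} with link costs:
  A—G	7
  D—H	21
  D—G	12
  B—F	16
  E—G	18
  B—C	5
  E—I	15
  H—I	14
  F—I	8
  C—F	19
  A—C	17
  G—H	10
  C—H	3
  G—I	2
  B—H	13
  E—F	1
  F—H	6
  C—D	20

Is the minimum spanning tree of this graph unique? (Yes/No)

Sort edges by weight, then run Kruskal:
E—F (1): add — endpoints in different components.
G—I (2): add — endpoints in different components.
C—H (3): add — endpoints in different components.
B—C (5): add — endpoints in different components.
F—H (6): add — endpoints in different components.
A—G (7): add — endpoints in different components.
F—I (8): add — endpoints in different components.
G—H (10): skip — G and H already connected.
D—G (12): add — endpoints in different components.
Every non-tree edge has weight strictly greater than the heaviest edge on the tree path between its endpoints, so the MST is unique.

Yes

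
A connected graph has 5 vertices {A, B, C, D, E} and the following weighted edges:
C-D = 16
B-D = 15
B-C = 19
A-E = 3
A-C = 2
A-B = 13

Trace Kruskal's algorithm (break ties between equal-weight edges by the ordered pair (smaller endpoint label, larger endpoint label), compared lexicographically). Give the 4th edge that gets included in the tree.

Kruskal: consider edges lightest-first.
A-C (2): add. Components now {A,C} {B} {D} {E}
A-E (3): add. Components now {A,C,E} {B} {D}
A-B (13): add. Components now {A,B,C,E} {D}
B-D (15): add. Components now {A,B,C,D,E}
The 4th edge added is B-D.

B-D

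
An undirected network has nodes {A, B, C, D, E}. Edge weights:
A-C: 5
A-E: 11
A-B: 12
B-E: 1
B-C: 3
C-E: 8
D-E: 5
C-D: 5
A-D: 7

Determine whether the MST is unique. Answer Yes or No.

Kruskal: consider edges lightest-first.
B-E (1): add — endpoints in different components.
B-C (3): add — endpoints in different components.
A-C (5): add — endpoints in different components.
C-D (5): add — endpoints in different components.
Non-tree edge D-E has weight 5, equal to the heaviest edge on its tree cycle — swapping gives another MST of the same weight. Not unique.

No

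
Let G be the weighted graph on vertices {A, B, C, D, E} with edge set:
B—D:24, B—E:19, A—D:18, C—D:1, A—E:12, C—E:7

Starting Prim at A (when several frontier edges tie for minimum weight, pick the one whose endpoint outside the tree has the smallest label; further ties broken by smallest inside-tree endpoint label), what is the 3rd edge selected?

Prim, starting at A.
Step 1: cheapest edge leaving the tree is A—E (12); add E.
Step 2: cheapest edge leaving the tree is C—E (7); add C.
Step 3: cheapest edge leaving the tree is C—D (1); add D.
Step 4: cheapest edge leaving the tree is B—E (19); add B.
The 3rd edge added is C—D.

C-D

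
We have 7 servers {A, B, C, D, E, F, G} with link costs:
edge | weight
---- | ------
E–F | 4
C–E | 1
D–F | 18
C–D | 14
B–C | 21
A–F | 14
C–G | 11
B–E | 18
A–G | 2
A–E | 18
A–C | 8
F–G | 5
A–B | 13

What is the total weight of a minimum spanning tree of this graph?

Prim, starting at E.
Step 1: frontier [C–E 1, E–F 4, A–E 18, B–E 18] → take C–E (1); add C.
Step 2: frontier [A–C 8, C–G 11, C–D 14, B–C 21, E–F 4, A–E 18, B–E 18] → take E–F (4); add F.
Step 3: frontier [A–C 8, C–G 11, C–D 14, B–C 21, A–E 18, B–E 18, F–G 5, A–F 14, D–F 18] → take F–G (5); add G.
Step 4: frontier [A–C 8, C–D 14, B–C 21, A–E 18, B–E 18, A–F 14, D–F 18, A–G 2] → take A–G (2); add A.
Step 5: frontier [A–B 13, C–D 14, B–C 21, B–E 18, D–F 18] → take A–B (13); add B.
Step 6: frontier [C–D 14, D–F 18] → take C–D (14); add D.
MST edges: C–E, E–F, F–G, A–G, A–B, C–D; total weight 1+4+5+2+13+14 = 39.

39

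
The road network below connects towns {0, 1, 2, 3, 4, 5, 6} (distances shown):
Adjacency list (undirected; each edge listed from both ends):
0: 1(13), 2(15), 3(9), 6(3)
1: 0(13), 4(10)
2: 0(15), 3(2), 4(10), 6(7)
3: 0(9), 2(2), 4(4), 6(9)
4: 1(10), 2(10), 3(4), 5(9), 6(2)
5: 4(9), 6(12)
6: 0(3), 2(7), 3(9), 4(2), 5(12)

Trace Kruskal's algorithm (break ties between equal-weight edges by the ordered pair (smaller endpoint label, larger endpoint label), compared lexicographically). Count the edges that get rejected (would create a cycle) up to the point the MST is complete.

Sort edges by weight, then run Kruskal:
2–3 (2): add — endpoints in different components.
4–6 (2): add — endpoints in different components.
0–6 (3): add — endpoints in different components.
3–4 (4): add — endpoints in different components.
2–6 (7): skip — 2 and 6 already connected.
0–3 (9): skip — 0 and 3 already connected.
3–6 (9): skip — 3 and 6 already connected.
4–5 (9): add — endpoints in different components.
1–4 (10): add — endpoints in different components.
Edges rejected before the tree was complete: 3.

3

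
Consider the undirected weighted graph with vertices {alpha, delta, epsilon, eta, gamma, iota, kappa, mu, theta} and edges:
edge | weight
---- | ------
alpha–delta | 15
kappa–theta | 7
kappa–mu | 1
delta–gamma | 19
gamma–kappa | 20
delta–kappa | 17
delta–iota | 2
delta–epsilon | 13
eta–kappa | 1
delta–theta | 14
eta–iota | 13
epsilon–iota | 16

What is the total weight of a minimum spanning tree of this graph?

Sort edges by weight, then run Kruskal:
eta–kappa (1): add — endpoints in different components.
kappa–mu (1): add — endpoints in different components.
delta–iota (2): add — endpoints in different components.
kappa–theta (7): add — endpoints in different components.
delta–epsilon (13): add — endpoints in different components.
eta–iota (13): add — endpoints in different components.
delta–theta (14): skip — theta and delta already connected.
alpha–delta (15): add — endpoints in different components.
epsilon–iota (16): skip — epsilon and iota already connected.
delta–kappa (17): skip — delta and kappa already connected.
delta–gamma (19): add — endpoints in different components.
MST edges: eta–kappa, kappa–mu, delta–iota, kappa–theta, delta–epsilon, eta–iota, alpha–delta, delta–gamma; total weight 1+1+2+7+13+13+15+19 = 71.

71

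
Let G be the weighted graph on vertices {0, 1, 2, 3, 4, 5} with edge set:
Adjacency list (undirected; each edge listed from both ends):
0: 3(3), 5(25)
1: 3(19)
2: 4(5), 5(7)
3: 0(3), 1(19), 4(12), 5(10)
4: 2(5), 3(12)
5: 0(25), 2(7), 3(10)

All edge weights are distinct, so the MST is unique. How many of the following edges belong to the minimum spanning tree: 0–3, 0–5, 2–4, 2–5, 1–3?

Kruskal: consider edges lightest-first.
0–3 (3): add — endpoints in different components.
2–4 (5): add — endpoints in different components.
2–5 (7): add — endpoints in different components.
3–5 (10): add — endpoints in different components.
3–4 (12): skip — 3 and 4 already connected.
1–3 (19): add — endpoints in different components.
MST edge set: {0–3, 2–4, 2–5, 3–5, 1–3}.
Of the listed edges, {0–3, 2–4, 2–5, 1–3} are in the MST → 4.

4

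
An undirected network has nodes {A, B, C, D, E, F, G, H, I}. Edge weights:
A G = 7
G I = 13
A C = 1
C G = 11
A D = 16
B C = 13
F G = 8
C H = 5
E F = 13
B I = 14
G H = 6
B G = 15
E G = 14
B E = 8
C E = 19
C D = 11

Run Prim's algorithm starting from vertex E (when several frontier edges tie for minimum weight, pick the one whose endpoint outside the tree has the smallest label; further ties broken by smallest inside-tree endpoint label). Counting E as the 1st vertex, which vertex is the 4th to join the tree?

A

Grow the tree from E using Prim:
Step 1: cheapest edge leaving the tree is B E (8); add B.
Step 2: cheapest edge leaving the tree is B C (13); add C.
Step 3: cheapest edge leaving the tree is A C (1); add A.
Step 4: cheapest edge leaving the tree is C H (5); add H.
Step 5: cheapest edge leaving the tree is G H (6); add G.
Step 6: cheapest edge leaving the tree is F G (8); add F.
Step 7: cheapest edge leaving the tree is C D (11); add D.
Step 8: cheapest edge leaving the tree is G I (13); add I.
Vertex order: E, B, C, A, H, G, F, D, I. The 4th vertex is A.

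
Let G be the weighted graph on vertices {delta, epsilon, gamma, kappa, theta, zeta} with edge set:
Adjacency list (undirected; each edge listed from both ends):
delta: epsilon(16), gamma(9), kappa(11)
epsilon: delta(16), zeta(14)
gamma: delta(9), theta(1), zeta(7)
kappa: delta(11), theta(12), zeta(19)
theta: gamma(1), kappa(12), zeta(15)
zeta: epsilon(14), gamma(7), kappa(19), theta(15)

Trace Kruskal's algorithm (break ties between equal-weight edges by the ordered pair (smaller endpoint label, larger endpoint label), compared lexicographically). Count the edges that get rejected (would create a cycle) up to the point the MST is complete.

Kruskal: consider edges lightest-first.
gamma–theta (1): add — endpoints in different components.
gamma–zeta (7): add — endpoints in different components.
delta–gamma (9): add — endpoints in different components.
delta–kappa (11): add — endpoints in different components.
kappa–theta (12): skip — theta and kappa already connected.
epsilon–zeta (14): add — endpoints in different components.
Edges rejected before the tree was complete: 1.

1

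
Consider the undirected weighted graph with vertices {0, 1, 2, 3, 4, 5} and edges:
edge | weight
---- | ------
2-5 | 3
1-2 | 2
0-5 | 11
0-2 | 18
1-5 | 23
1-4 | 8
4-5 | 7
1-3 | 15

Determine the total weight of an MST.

Grow the tree from 1 using Prim:
Step 1: frontier [1-2 2, 1-4 8, 1-3 15, 1-5 23] → take 1-2 (2); add 2.
Step 2: frontier [1-4 8, 1-3 15, 1-5 23, 2-5 3, 0-2 18] → take 2-5 (3); add 5.
Step 3: frontier [1-4 8, 1-3 15, 0-2 18, 4-5 7, 0-5 11] → take 4-5 (7); add 4.
Step 4: frontier [1-3 15, 0-2 18, 0-5 11] → take 0-5 (11); add 0.
Step 5: frontier [1-3 15] → take 1-3 (15); add 3.
MST edges: 1-2, 2-5, 4-5, 0-5, 1-3; total weight 2+3+7+11+15 = 38.

38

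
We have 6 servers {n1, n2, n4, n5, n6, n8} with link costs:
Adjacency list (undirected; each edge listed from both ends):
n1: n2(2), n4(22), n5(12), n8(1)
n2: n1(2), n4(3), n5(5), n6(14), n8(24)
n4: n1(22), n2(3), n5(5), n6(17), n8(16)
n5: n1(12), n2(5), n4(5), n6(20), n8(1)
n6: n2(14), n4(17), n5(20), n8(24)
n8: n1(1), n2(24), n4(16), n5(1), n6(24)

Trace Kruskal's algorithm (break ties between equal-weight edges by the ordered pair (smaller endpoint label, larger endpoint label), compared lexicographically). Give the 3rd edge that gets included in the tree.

n1-n2

Sort edges by weight, then run Kruskal:
n1 n8 (1): add. Components now {n2} {n5} {n4} {n1,n8} {n6}
n5 n8 (1): add. Components now {n2} {n1,n5,n8} {n4} {n6}
n1 n2 (2): add. Components now {n1,n2,n5,n8} {n4} {n6}
n2 n4 (3): add. Components now {n1,n2,n4,n5,n8} {n6}
n2 n5 (5): skip — n2 and n5 already connected.
n4 n5 (5): skip — n5 and n4 already connected.
n1 n5 (12): skip — n5 and n1 already connected.
n2 n6 (14): add. Components now {n1,n2,n4,n5,n6,n8}
The 3rd edge added is n1 n2.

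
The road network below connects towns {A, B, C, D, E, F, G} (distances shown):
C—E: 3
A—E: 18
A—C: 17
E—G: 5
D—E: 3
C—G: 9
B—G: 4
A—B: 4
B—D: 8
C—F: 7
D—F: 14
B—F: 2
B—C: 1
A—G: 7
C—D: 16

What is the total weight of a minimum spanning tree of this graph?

Sort edges by weight, then run Kruskal:
B—C (1): add. Components now {A} {B,C} {D} {E} {F} {G}
B—F (2): add. Components now {A} {B,C,F} {D} {E} {G}
C—E (3): add. Components now {A} {B,C,E,F} {D} {G}
D—E (3): add. Components now {A} {B,C,D,E,F} {G}
A—B (4): add. Components now {A,B,C,D,E,F} {G}
B—G (4): add. Components now {A,B,C,D,E,F,G}
MST edges: B—C, B—F, C—E, D—E, A—B, B—G; total weight 1+2+3+3+4+4 = 17.

17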